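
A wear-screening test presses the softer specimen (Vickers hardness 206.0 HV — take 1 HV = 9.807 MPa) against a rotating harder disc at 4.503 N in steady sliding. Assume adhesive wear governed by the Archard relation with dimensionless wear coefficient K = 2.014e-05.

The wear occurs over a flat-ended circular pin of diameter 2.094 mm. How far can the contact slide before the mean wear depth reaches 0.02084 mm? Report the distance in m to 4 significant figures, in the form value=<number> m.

value=1599 m

Intermediates appear rounded, and every step keeps full float precision — one last rounding to four significant figures.
Convert: Hardness H = 206.0 HV × 9.807 MPa/HV = 2020 MPa = 2.020e+09 Pa.
Convert: Pin diameter d = 2.094 mm = 0.002094 m. Contact area A = π·d²/4 = π·(0.002094 m)²/4 = 3.444e-06 m².
Convert: Depth limit h_lim = 0.02084 mm = 2.084e-05 m.
SI base units throughout: W = 4.503 N, H = 2.020e+09 Pa, K = 2.014e-05.
Wearable volume V_lim = h_lim·A = 2.084e-05 · 3.444e-06 = 7.177e-11 m³.
Thus life L = V_lim·H/(K·W) = 7.177e-11 · 2.020e+09 / (2.014e-05 · 4.503) = 1599 m.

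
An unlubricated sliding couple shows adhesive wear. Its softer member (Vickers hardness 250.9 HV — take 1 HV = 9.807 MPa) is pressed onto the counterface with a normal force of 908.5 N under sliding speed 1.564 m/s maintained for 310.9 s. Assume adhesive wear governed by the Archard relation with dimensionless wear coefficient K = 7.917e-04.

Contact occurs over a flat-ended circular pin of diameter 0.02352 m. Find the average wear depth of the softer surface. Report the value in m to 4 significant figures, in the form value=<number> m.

value=3.271e-04 m

All working math holds full precision — the intermediates appear rounded. Rounded just once: 4 significant figures.
Convert: The distance L = v·t = 1.564 m/s × 310.9 s = 486.2 m.
Convert: Hardness H = 250.9 HV × 9.807 MPa/HV = 2461 MPa = 2.461e+09 Pa.
Convert: Contact area A = π·d²/4 = π·(0.02352 m)²/4 = 4.345e-04 m².
Expressed in SI base units: W = 908.5 N, H = 2.461e+09 Pa, K = 7.917e-04.
Worn volume V = K·W·L/H = 7.917e-04 · 908.5 · 486.2 / 2.461e+09 = 1.421e-07 m³.
Mean depth h = V/A = 1.421e-07 / 4.345e-04 = 3.271e-04 m.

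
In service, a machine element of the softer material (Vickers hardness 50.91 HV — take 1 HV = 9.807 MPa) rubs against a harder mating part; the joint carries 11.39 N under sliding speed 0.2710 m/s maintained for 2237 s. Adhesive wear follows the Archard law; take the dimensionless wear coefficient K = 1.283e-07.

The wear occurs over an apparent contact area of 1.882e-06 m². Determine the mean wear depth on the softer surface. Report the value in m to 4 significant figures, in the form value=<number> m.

value=9.428e-07 m

The intermediates are displayed rounded — the computation holds full precision — a single final rounding, at 4 significant figures.
Sliding distance L = v·t = 0.2710 m/s × 2237 s = 606.2 m.
Hardness H = 50.91 HV × 9.807 MPa/HV = 499.3 MPa = 4.993e+08 Pa.
SI base units throughout: W = 11.39 N, H = 4.993e+08 Pa, K = 1.283e-07.
Apply Archard: V = K·W·L/H = 1.283e-07 · 11.39 · 606.2 / 4.993e+08 = 1.774e-12 m³.
Average depth h = V/A = 1.774e-12 / 1.882e-06 = 9.428e-07 m.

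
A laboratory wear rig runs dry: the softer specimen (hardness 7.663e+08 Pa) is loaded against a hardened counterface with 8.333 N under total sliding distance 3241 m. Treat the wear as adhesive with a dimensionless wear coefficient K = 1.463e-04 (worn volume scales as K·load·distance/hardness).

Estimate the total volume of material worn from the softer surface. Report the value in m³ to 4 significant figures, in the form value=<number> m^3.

The algebra keeps full precision; intermediates are displayed rounded; a lone final rounding, at four significant figures.
In SI base units: W = 8.333 N, H = 7.663e+08 Pa, K = 1.463e-04.
Apply Archard: V = K·W·L/H = 1.463e-04 · 8.333 · 3241 / 7.663e+08 = 5.156e-09 m³.

value=5.156e-09 m^3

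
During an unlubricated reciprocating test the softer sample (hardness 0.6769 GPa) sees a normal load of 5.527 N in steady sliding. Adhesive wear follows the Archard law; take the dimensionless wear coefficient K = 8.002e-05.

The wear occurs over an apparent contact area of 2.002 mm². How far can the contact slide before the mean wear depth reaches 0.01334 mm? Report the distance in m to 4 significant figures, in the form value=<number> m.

value=40.87 m

The intermediates appear rounded. The algebra maintains full float precision. Rounded once at the end to four significant figures.
Hardness H = 0.6769 GPa = 6.769e+08 Pa.
Contact area A = 2.002 mm² = 2.002e-06 m².
Depth limit h_lim = 0.01334 mm = 1.334e-05 m.
SI base units throughout: W = 5.527 N, H = 6.769e+08 Pa, K = 8.002e-05.
At the depth limit, V_lim = h_lim·A = 1.334e-05 · 2.002e-06 = 2.671e-11 m³.
So the life L = V_lim·H/(K·W) = 2.671e-11 · 6.769e+08 / (8.002e-05 · 5.527) = 40.87 m.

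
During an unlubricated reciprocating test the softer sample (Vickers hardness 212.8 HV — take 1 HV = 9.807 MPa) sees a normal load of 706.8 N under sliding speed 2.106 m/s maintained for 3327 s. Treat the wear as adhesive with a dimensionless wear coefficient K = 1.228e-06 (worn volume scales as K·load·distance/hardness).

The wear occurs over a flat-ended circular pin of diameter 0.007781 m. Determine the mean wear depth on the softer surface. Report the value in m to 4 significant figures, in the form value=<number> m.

value=6.128e-05 m

Each operation carries full precision — intermediates appear rounded, and a lone final rounding to four significant digits.
Distance covered L = v·t = 2.106 m/s × 3327 s = 7007 m.
Hardness H = 212.8 HV × 9.807 MPa/HV = 2087 MPa = 2.087e+09 Pa.
Contact area A = π·d²/4 = π·(0.007781 m)²/4 = 4.755e-05 m².
Collected in SI base units: W = 706.8 N, H = 2.087e+09 Pa, K = 1.228e-06.
The Archard volume V = K·W·L/H = 1.228e-06 · 706.8 · 7007 / 2.087e+09 = 2.914e-09 m³.
Wear depth h = V/A = 2.914e-09 / 4.755e-05 = 6.128e-05 m.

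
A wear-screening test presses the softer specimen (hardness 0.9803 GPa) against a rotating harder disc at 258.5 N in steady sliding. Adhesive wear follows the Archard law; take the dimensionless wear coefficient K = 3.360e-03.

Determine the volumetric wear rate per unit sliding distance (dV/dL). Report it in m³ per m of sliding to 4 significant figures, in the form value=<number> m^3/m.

value=8.860e-10 m^3/m

Intermediate values are displayed rounded — each operation holds exact precision, and a single final rounding to four significant digits.
Convert: Hardness H = 0.9803 GPa = 9.803e+08 Pa.
Collected in SI base units: W = 258.5 N, H = 9.803e+08 Pa, K = 3.360e-03.
Sliding wear rate dV/dL = K·W/H, so: 3.360e-03 · 258.5 / 9.803e+08 = 8.860e-10 m³/m.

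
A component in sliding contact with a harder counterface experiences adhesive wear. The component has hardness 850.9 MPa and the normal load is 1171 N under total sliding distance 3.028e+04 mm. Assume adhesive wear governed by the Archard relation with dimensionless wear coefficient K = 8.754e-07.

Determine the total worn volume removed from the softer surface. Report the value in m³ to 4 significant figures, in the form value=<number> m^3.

Every step keeps full precision; the intermediates are shown rounded — rounded just once, at 4 significant figures.
Convert: Distance covered L = 3.028e+04 mm = 30.28 m.
Convert: Hardness H = 850.9 MPa = 8.509e+08 Pa.
In SI base units, W = 1171 N, H = 8.509e+08 Pa, K = 8.754e-07.
Worn volume V = K·W·L/H = 8.754e-07 · 1171 · 30.28 / 8.509e+08 = 3.648e-11 m³.

value=3.648e-11 m^3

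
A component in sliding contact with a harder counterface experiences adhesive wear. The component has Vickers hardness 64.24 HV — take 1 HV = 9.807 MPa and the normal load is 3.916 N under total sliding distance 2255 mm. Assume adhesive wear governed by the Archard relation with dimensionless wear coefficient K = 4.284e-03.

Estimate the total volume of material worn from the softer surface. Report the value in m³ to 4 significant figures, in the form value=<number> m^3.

value=6.005e-11 m^3

The algebra maintains full float precision; the intermediates appear rounded — one final rounding: 4 significant digits.
Total distance L = 2255 mm = 2.255 m.
Hardness H = 64.24 HV × 9.807 MPa/HV = 630.0 MPa = 6.300e+08 Pa.
Expressed in SI base units: W = 3.916 N, H = 6.300e+08 Pa, K = 4.284e-03.
Apply Archard: V = K·W·L/H = 4.284e-03 · 3.916 · 2.255 / 6.300e+08 = 6.005e-11 m³.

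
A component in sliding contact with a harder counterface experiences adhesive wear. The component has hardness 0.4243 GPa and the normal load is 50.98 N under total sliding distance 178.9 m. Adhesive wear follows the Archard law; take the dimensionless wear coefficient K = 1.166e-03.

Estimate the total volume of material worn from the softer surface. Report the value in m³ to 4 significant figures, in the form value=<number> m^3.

value=2.506e-08 m^3

Each operation runs at full float precision, and the intermediates are printed rounded. Rounded once at the end to 4 significant digits.
Hardness H = 0.4243 GPa = 4.243e+08 Pa.
Working in SI base units: W = 50.98 N, H = 4.243e+08 Pa, K = 1.166e-03.
Volume removed: V = K·W·L/H = 1.166e-03 · 50.98 · 178.9 / 4.243e+08 = 2.506e-08 m³.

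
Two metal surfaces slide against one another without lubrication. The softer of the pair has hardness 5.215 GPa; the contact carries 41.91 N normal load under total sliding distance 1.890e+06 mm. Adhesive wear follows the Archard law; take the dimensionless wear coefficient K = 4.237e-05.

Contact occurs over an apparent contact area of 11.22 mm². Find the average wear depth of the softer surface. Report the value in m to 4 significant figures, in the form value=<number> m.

The intermediates are displayed rounded; all working math keeps full float precision; rounded just once, at 4 significant digits.
Convert: Path length L = 1.890e+06 mm = 1890 m.
Convert: Hardness H = 5.215 GPa = 5.215e+09 Pa.
Convert: Contact area A = 11.22 mm² = 1.122e-05 m².
Collected in SI base units: W = 41.91 N, H = 5.215e+09 Pa, K = 4.237e-05.
The Archard volume V = K·W·L/H = 4.237e-05 · 41.91 · 1890 / 5.215e+09 = 6.436e-10 m³.
Average depth h = V/A = 6.436e-10 / 1.122e-05 = 5.736e-05 m.

value=5.736e-05 m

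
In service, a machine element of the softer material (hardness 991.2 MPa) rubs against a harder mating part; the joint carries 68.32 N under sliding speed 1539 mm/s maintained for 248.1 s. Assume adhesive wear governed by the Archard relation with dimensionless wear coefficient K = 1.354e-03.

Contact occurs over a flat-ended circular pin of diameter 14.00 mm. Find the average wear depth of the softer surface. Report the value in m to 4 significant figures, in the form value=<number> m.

value=2.315e-04 m

Every step keeps exact precision; displayed values are rounded; rounded once at the end, at 4 significant digits.
Sliding speed v = 1539 mm/s = 1.539 m/s. Path length L = v·t = 1.539 m/s × 248.1 s = 381.8 m.
Hardness H = 991.2 MPa = 9.912e+08 Pa.
Pin diameter d = 14.00 mm = 0.01400 m. Contact area A = π·d²/4 = π·(0.01400 m)²/4 = 1.539e-04 m².
SI base units throughout: W = 68.32 N, H = 9.912e+08 Pa, K = 1.354e-03.
Apply Archard: V = K·W·L/H = 1.354e-03 · 68.32 · 381.8 / 9.912e+08 = 3.563e-08 m³.
Depth of wear h = V/A = 3.563e-08 / 1.539e-04 = 2.315e-04 m.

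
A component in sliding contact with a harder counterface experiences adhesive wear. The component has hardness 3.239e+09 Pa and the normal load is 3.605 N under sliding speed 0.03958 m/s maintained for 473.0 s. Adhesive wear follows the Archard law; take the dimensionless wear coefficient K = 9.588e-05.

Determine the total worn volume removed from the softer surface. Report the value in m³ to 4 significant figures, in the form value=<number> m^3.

value=1.998e-12 m^3

Every step keeps full precision; intermediates appear rounded, and a single final rounding: 4 significant digits.
Path length L = v·t = 0.03958 m/s × 473.0 s = 18.72 m.
Collected in SI base units: W = 3.605 N, H = 3.239e+09 Pa, K = 9.588e-05.
Archard volume V = K·W·L/H = 9.588e-05 · 3.605 · 18.72 / 3.239e+09 = 1.998e-12 m³.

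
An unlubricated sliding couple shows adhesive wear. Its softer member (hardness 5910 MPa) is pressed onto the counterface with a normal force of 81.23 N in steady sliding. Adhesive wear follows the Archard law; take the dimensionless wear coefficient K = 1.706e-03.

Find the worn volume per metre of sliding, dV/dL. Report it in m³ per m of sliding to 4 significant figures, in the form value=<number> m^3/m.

Intermediates are shown rounded. Each operation holds full precision, and rounded once at the end: 4 significant digits.
Convert: Hardness H = 5910 MPa = 5.910e+09 Pa.
In SI base units: W = 81.23 N, H = 5.910e+09 Pa, K = 1.706e-03.
Sliding wear rate dV/dL = K·W/H (independent of L): 1.706e-03 · 81.23 / 5.910e+09 = 2.345e-11 m³/m.

value=2.345e-11 m^3/m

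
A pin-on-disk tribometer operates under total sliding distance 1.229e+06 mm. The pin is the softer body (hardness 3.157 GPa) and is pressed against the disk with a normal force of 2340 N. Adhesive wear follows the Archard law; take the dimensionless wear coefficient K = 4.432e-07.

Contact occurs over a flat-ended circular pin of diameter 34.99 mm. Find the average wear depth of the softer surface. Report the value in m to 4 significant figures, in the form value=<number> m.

value=4.199e-07 m

The intermediates are printed rounded — every step runs at full float precision, and rounded just once to 4 significant figures.
Sliding distance L = 1.229e+06 mm = 1229 m.
Hardness H = 3.157 GPa = 3.157e+09 Pa.
Pin diameter d = 34.99 mm = 0.03499 m. Contact area A = π·d²/4 = π·(0.03499 m)²/4 = 9.616e-04 m².
Restated in SI base units: W = 2340 N, H = 3.157e+09 Pa, K = 4.432e-07.
By Archard's law, V = K·W·L/H = 4.432e-07 · 2340 · 1229 / 3.157e+09 = 4.037e-10 m³.
Average depth h = V/A = 4.037e-10 / 9.616e-04 = 4.199e-07 m.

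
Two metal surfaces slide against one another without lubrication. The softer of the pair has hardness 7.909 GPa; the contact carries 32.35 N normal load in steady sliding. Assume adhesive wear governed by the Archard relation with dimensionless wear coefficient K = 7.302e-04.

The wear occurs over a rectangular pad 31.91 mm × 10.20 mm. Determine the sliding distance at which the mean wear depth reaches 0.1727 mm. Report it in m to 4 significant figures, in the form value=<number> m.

value=1.882e+04 m

Intermediates appear rounded; the computation runs at full float precision — one last rounding, at four significant figures.
Hardness H = 7.909 GPa = 7.909e+09 Pa.
Pad sides 31.91 mm × 10.20 mm = 0.03191 m × 0.01020 m. Contact area A = 0.03191 m × 0.01020 m = 3.255e-04 m².
Depth limit h_lim = 0.1727 mm = 1.727e-04 m.
SI base units throughout: W = 32.35 N, H = 7.909e+09 Pa, K = 7.302e-04.
Wearable volume V_lim = h_lim·A = 1.727e-04 · 3.255e-04 = 5.621e-08 m³.
So the life L = V_lim·H/(K·W) = 5.621e-08 · 7.909e+09 / (7.302e-04 · 32.35) = 1.882e+04 m.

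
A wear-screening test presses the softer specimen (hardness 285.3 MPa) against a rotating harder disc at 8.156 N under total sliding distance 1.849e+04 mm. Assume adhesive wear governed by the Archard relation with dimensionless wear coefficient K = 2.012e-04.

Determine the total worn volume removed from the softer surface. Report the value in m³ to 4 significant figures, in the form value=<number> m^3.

Intermediates appear rounded; each operation keeps full precision, and a lone final rounding, at four significant figures.
Convert: Path length L = 1.849e+04 mm = 18.49 m.
Convert: Hardness H = 285.3 MPa = 2.853e+08 Pa.
In SI base units: W = 8.156 N, H = 2.853e+08 Pa, K = 2.012e-04.
Volume removed: V = K·W·L/H = 2.012e-04 · 8.156 · 18.49 / 2.853e+08 = 1.064e-10 m³.

value=1.064e-10 m^3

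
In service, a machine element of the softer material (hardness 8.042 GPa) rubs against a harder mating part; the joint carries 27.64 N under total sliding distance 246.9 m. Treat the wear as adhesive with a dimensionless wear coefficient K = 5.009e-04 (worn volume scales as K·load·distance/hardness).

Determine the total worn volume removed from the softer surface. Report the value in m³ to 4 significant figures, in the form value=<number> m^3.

Intermediate values are displayed rounded. Each operation maintains exact precision, and a single final rounding, at 4 significant figures.
Hardness H = 8.042 GPa = 8.042e+09 Pa.
Expressed in SI base units: W = 27.64 N, H = 8.042e+09 Pa, K = 5.009e-04.
Archard relation: V = K·W·L/H = 5.009e-04 · 27.64 · 246.9 / 8.042e+09 = 4.251e-10 m³.

value=4.251e-10 m^3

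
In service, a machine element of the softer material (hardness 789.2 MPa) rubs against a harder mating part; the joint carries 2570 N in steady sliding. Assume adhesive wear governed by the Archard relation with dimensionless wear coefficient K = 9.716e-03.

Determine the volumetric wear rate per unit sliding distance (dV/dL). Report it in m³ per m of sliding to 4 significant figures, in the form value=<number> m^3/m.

Shown intermediates are rounded. The computation holds full precision. Rounded once at the end: 4 significant digits.
Convert: Hardness H = 789.2 MPa = 7.892e+08 Pa.
In SI base units: W = 2570 N, H = 7.892e+08 Pa, K = 9.716e-03.
Wear rate dV/dL = K·W/H, so: 9.716e-03 · 2570 / 7.892e+08 = 3.164e-08 m³/m.

value=3.164e-08 m^3/m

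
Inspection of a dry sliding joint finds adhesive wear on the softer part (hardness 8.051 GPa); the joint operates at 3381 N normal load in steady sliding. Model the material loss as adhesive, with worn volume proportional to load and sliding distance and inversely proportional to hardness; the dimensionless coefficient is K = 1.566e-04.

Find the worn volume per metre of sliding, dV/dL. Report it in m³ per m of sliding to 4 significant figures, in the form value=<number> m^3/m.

value=6.576e-11 m^3/m

Quoted intermediates are rounded; the algebra carries full precision, and a lone final rounding, at 4 significant digits.
Convert: Hardness H = 8.051 GPa = 8.051e+09 Pa.
Expressed in SI base units: W = 3381 N, H = 8.051e+09 Pa, K = 1.566e-04.
Sliding wear rate dV/dL = K·W/H, per unit distance: 1.566e-04 · 3381 / 8.051e+09 = 6.576e-11 m³/m.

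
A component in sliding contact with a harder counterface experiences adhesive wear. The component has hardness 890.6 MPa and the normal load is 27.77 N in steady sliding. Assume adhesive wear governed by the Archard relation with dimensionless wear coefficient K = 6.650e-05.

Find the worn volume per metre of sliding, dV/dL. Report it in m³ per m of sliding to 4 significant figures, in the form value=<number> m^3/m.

All working math keeps exact precision. The intermediates appear rounded, and rounded once at the end: 4 significant figures.
Hardness H = 890.6 MPa = 8.906e+08 Pa.
In SI base units: W = 27.77 N, H = 8.906e+08 Pa, K = 6.650e-05.
The wear rate dV/dL = K·W/H (no L dependence): 6.650e-05 · 27.77 / 8.906e+08 = 2.074e-12 m³/m.

value=2.074e-12 m^3/m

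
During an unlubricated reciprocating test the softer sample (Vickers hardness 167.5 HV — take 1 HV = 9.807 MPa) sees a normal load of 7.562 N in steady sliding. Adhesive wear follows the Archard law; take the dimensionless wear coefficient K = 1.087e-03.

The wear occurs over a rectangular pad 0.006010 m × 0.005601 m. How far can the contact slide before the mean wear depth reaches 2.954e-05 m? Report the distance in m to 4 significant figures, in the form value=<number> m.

The intermediates are printed rounded; the algebra maintains full precision — rounded just once to four significant figures.
Hardness H = 167.5 HV × 9.807 MPa/HV = 1643 MPa = 1.643e+09 Pa.
Contact area A = 0.006010 m × 0.005601 m = 3.366e-05 m².
In SI base units, W = 7.562 N, H = 1.643e+09 Pa, K = 1.087e-03.
Permissible volume V_lim = h_lim·A = 2.954e-05 · 3.366e-05 = 9.944e-10 m³.
Thus life L = V_lim·H/(K·W) = 9.944e-10 · 1.643e+09 / (1.087e-03 · 7.562) = 198.7 m.

value=198.7 m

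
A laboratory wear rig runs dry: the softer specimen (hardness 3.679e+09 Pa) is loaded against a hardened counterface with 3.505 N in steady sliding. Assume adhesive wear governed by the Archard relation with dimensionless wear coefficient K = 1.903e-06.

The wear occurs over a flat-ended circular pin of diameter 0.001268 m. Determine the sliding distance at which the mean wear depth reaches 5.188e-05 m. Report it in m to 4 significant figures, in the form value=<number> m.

The intermediates are printed rounded. Every step keeps full float precision — rounded once at the end, at four significant digits.
Contact area A = π·d²/4 = π·(0.001268 m)²/4 = 1.263e-06 m².
As SI base values: W = 3.505 N, H = 3.679e+09 Pa, K = 1.903e-06.
Limit volume V_lim = h_lim·A = 5.188e-05 · 1.263e-06 = 6.551e-11 m³.
Thus life L = V_lim·H/(K·W) = 6.551e-11 · 3.679e+09 / (1.903e-06 · 3.505) = 3.614e+04 m.

value=3.614e+04 m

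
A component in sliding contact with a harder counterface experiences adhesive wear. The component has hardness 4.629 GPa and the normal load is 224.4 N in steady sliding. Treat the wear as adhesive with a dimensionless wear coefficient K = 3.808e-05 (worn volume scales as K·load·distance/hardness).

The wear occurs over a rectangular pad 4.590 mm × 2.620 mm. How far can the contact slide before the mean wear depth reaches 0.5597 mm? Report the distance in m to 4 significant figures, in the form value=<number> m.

value=3646 m

Shown intermediates are rounded, and all arithmetic carries full precision; rounded just once to 4 significant digits.
Hardness H = 4.629 GPa = 4.629e+09 Pa.
Pad sides 4.590 mm × 2.620 mm = 0.004590 m × 0.002620 m. Contact area A = 0.004590 m × 0.002620 m = 1.203e-05 m².
Depth limit h_lim = 0.5597 mm = 5.597e-04 m.
Restated in SI base units: W = 224.4 N, H = 4.629e+09 Pa, K = 3.808e-05.
Wearable volume V_lim = h_lim·A = 5.597e-04 · 1.203e-05 = 6.731e-09 m³.
So the life L = V_lim·H/(K·W) = 6.731e-09 · 4.629e+09 / (3.808e-05 · 224.4) = 3646 m.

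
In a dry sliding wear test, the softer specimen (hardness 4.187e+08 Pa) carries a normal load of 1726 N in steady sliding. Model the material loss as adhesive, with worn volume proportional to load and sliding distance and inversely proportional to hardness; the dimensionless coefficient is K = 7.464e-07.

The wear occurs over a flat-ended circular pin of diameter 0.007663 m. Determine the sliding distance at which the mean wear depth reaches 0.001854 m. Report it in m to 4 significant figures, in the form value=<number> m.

value=2.779e+04 m

The algebra holds full precision; intermediates are displayed rounded — rounded just once, at four significant digits.
Contact area A = π·d²/4 = π·(0.007663 m)²/4 = 4.612e-05 m².
In SI base units, W = 1726 N, H = 4.187e+08 Pa, K = 7.464e-07.
Volume at the limit: V_lim = h_lim·A = 0.001854 · 4.612e-05 = 8.551e-08 m³.
So the life L = V_lim·H/(K·W) = 8.551e-08 · 4.187e+08 / (7.464e-07 · 1726) = 2.779e+04 m.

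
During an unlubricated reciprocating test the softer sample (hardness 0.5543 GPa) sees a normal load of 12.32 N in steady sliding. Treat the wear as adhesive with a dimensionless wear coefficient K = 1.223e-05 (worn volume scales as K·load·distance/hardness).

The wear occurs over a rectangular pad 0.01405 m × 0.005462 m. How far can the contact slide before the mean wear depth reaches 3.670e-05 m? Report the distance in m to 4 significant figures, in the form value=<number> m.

Quoted intermediates are rounded; all arithmetic maintains exact precision; rounded just once to four significant digits.
Hardness H = 0.5543 GPa = 5.543e+08 Pa.
Contact area A = 0.01405 m × 0.005462 m = 7.674e-05 m².
Working in SI base units: W = 12.32 N, H = 5.543e+08 Pa, K = 1.223e-05.
Limit volume V_lim = h_lim·A = 3.670e-05 · 7.674e-05 = 2.816e-09 m³.
Inverting, life L = V_lim·H/(K·W) = 2.816e-09 · 5.543e+08 / (1.223e-05 · 12.32) = 1.036e+04 m.

value=1.036e+04 m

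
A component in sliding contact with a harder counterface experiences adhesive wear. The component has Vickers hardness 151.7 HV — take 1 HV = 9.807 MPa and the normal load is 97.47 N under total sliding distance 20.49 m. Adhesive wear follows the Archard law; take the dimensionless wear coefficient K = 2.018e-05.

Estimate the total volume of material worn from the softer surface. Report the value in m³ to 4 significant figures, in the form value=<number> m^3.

value=2.709e-11 m^3

Intermediate values are printed rounded. All arithmetic maintains full precision. Rounded once at the end: four significant figures.
Convert: Hardness H = 151.7 HV × 9.807 MPa/HV = 1488 MPa = 1.488e+09 Pa.
Collected in SI base units: W = 97.47 N, H = 1.488e+09 Pa, K = 2.018e-05.
The Archard volume V = K·W·L/H = 2.018e-05 · 97.47 · 20.49 / 1.488e+09 = 2.709e-11 m³.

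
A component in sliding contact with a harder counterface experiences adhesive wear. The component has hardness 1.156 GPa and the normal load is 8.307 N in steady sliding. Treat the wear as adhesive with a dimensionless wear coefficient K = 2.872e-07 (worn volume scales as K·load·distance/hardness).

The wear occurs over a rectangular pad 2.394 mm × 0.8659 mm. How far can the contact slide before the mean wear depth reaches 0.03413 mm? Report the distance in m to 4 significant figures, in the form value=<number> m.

Each operation holds full precision, and the intermediates are displayed rounded. Rounded just once to 4 significant figures.
Hardness H = 1.156 GPa = 1.156e+09 Pa.
Pad sides 2.394 mm × 0.8659 mm = 2.394e-03 m × 8.659e-04 m. Contact area A = 2.394e-03 m × 8.659e-04 m = 2.073e-06 m².
Depth limit h_lim = 0.03413 mm = 3.413e-05 m.
Expressed in SI base units: W = 8.307 N, H = 1.156e+09 Pa, K = 2.872e-07.
Volume at the limit: V_lim = h_lim·A = 3.413e-05 · 2.073e-06 = 7.075e-11 m³.
Thus life L = V_lim·H/(K·W) = 7.075e-11 · 1.156e+09 / (2.872e-07 · 8.307) = 3.428e+04 m.

value=3.428e+04 m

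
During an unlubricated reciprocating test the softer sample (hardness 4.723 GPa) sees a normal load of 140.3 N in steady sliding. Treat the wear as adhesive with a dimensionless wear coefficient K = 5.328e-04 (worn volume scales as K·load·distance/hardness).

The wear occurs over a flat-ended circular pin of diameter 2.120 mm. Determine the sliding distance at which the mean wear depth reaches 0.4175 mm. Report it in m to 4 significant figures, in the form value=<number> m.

The computation carries full precision. Intermediate values are displayed rounded — one final rounding to 4 significant digits.
Convert: Hardness H = 4.723 GPa = 4.723e+09 Pa.
Convert: Pin diameter d = 2.120 mm = 0.002120 m. Contact area A = π·d²/4 = π·(0.002120 m)²/4 = 3.530e-06 m².
Convert: Depth limit h_lim = 0.4175 mm = 4.175e-04 m.
Expressed in SI base units: W = 140.3 N, H = 4.723e+09 Pa, K = 5.328e-04.
Limit volume V_lim = h_lim·A = 4.175e-04 · 3.530e-06 = 1.474e-09 m³.
So the life L = V_lim·H/(K·W) = 1.474e-09 · 4.723e+09 / (5.328e-04 · 140.3) = 93.11 m.

value=93.11 m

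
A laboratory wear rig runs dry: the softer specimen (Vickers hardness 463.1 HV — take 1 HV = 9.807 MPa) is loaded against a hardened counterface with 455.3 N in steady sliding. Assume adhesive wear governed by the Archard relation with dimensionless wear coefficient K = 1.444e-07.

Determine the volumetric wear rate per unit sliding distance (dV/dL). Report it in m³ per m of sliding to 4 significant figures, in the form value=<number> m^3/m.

value=1.448e-14 m^3/m

The computation holds full precision — intermediate values are shown rounded. Rounded once at the end to 4 significant digits.
Convert: Hardness H = 463.1 HV × 9.807 MPa/HV = 4542 MPa = 4.542e+09 Pa.
In SI base units, W = 455.3 N, H = 4.542e+09 Pa, K = 1.444e-07.
Volumetric rate dV/dL = K·W/H, so: 1.444e-07 · 455.3 / 4.542e+09 = 1.448e-14 m³/m.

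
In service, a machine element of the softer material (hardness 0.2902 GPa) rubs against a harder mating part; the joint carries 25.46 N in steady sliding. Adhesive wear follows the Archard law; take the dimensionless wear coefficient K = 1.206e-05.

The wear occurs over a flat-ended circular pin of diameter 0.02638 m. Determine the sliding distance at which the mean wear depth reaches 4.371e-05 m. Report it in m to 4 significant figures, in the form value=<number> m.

Intermediates are printed rounded — every step runs at full float precision; a single final rounding to 4 significant figures.
Hardness H = 0.2902 GPa = 2.902e+08 Pa.
Contact area A = π·d²/4 = π·(0.02638 m)²/4 = 5.466e-04 m².
Expressed in SI base units: W = 25.46 N, H = 2.902e+08 Pa, K = 1.206e-05.
Wearable volume V_lim = h_lim·A = 4.371e-05 · 5.466e-04 = 2.389e-08 m³.
So the life L = V_lim·H/(K·W) = 2.389e-08 · 2.902e+08 / (1.206e-05 · 25.46) = 2.258e+04 m.

value=2.258e+04 m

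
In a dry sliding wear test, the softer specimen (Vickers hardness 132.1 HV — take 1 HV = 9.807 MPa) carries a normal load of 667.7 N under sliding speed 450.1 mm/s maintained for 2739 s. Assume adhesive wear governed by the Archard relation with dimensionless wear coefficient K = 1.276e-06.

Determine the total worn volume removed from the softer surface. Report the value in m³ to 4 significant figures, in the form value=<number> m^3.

Printed values are rounded. All arithmetic carries exact precision, and a single final rounding: 4 significant digits.
Convert: Sliding speed v = 450.1 mm/s = 0.4501 m/s. Path length L = v·t = 0.4501 m/s × 2739 s = 1233 m.
Convert: Hardness H = 132.1 HV × 9.807 MPa/HV = 1296 MPa = 1.296e+09 Pa.
Working in SI base units: W = 667.7 N, H = 1.296e+09 Pa, K = 1.276e-06.
Volume removed: V = K·W·L/H = 1.276e-06 · 667.7 · 1233 / 1.296e+09 = 8.108e-10 m³.

value=8.108e-10 m^3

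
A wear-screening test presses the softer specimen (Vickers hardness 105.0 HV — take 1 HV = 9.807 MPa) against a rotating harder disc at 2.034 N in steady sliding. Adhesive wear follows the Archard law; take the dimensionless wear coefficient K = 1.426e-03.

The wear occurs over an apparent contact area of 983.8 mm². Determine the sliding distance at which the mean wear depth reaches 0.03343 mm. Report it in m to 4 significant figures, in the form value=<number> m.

value=1.168e+04 m

Intermediate values are shown rounded, and every step maintains full float precision; a single final rounding to 4 significant figures.
Convert: Hardness H = 105.0 HV × 9.807 MPa/HV = 1030 MPa = 1.030e+09 Pa.
Convert: Contact area A = 983.8 mm² = 9.838e-04 m².
Convert: Depth limit h_lim = 0.03343 mm = 3.343e-05 m.
Expressed in SI base units: W = 2.034 N, H = 1.030e+09 Pa, K = 1.426e-03.
Permissible volume V_lim = h_lim·A = 3.343e-05 · 9.838e-04 = 3.289e-08 m³.
Thus life L = V_lim·H/(K·W) = 3.289e-08 · 1.030e+09 / (1.426e-03 · 2.034) = 1.168e+04 m.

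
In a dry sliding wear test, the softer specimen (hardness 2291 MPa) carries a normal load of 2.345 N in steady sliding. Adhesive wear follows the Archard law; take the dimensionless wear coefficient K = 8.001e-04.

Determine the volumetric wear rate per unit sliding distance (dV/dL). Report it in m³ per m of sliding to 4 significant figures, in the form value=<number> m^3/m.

value=8.190e-13 m^3/m

Each operation runs at full float precision; intermediates appear rounded — rounded just once to four significant digits.
Hardness H = 2291 MPa = 2.291e+09 Pa.
Expressed in SI base units: W = 2.345 N, H = 2.291e+09 Pa, K = 8.001e-04.
Wear rate dV/dL = K·W/H: 8.001e-04 · 2.345 / 2.291e+09 = 8.190e-13 m³/m.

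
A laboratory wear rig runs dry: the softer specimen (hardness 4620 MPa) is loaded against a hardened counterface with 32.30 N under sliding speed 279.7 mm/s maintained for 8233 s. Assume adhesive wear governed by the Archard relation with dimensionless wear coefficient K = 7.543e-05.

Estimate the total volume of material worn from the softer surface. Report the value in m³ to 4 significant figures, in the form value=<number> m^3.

value=1.214e-09 m^3

The intermediates are displayed rounded — all arithmetic keeps full float precision. Rounded once at the end, at 4 significant digits.
Convert: Sliding speed v = 279.7 mm/s = 0.2797 m/s. The distance L = v·t = 0.2797 m/s × 8233 s = 2303 m.
Convert: Hardness H = 4620 MPa = 4.620e+09 Pa.
Restated in SI base units: W = 32.30 N, H = 4.620e+09 Pa, K = 7.543e-05.
Wear volume V = K·W·L/H = 7.543e-05 · 32.30 · 2303 / 4.620e+09 = 1.214e-09 m³.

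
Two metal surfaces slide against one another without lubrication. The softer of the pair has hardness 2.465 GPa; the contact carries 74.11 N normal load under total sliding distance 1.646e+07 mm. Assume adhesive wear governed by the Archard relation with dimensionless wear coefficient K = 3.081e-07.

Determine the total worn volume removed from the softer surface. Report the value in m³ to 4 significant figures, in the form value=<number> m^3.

Intermediate values are printed rounded. All working math carries exact precision; a lone final rounding to 4 significant figures.
Convert: Total distance L = 1.646e+07 mm = 1.646e+04 m.
Convert: Hardness H = 2.465 GPa = 2.465e+09 Pa.
Restated in SI base units: W = 74.11 N, H = 2.465e+09 Pa, K = 3.081e-07.
Archard relation: V = K·W·L/H = 3.081e-07 · 74.11 · 1.646e+04 / 2.465e+09 = 1.525e-10 m³.

value=1.525e-10 m^3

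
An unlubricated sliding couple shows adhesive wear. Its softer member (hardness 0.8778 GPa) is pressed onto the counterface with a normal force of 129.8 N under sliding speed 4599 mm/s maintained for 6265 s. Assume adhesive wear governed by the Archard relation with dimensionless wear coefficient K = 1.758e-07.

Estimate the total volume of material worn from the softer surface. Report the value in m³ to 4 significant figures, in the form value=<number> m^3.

All arithmetic holds exact precision; intermediates are shown rounded; a lone final rounding: 4 significant digits.
Sliding speed v = 4599 mm/s = 4.599 m/s. Total distance L = v·t = 4.599 m/s × 6265 s = 2.881e+04 m.
Hardness H = 0.8778 GPa = 8.778e+08 Pa.
As SI base values: W = 129.8 N, H = 8.778e+08 Pa, K = 1.758e-07.
The Archard volume V = K·W·L/H = 1.758e-07 · 129.8 · 2.881e+04 / 8.778e+08 = 7.490e-10 m³.

value=7.490e-10 m^3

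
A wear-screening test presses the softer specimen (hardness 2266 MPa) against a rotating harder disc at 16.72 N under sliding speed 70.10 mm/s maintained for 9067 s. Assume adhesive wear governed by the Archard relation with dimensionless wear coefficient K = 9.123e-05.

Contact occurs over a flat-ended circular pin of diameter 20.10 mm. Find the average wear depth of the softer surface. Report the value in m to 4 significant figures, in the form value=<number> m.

All working math keeps full precision, and intermediate values are shown rounded — rounded once at the end to 4 significant digits.
Convert: Sliding speed v = 70.10 mm/s = 0.07010 m/s. Sliding distance L = v·t = 0.07010 m/s × 9067 s = 635.6 m.
Convert: Hardness H = 2266 MPa = 2.266e+09 Pa.
Convert: Pin diameter d = 20.10 mm = 0.02010 m. Contact area A = π·d²/4 = π·(0.02010 m)²/4 = 3.173e-04 m².
Restated in SI base units: W = 16.72 N, H = 2.266e+09 Pa, K = 9.123e-05.
Archard relation: V = K·W·L/H = 9.123e-05 · 16.72 · 635.6 / 2.266e+09 = 4.279e-10 m³.
Depth h = V/A = 4.279e-10 / 3.173e-04 = 1.348e-06 m.

value=1.348e-06 m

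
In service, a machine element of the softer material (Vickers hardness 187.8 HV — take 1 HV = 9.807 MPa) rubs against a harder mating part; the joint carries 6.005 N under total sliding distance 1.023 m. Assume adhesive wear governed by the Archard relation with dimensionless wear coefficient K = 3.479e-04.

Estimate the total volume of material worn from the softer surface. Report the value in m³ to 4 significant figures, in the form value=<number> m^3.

value=1.160e-12 m^3

Each operation carries exact precision; intermediate values are printed rounded, and rounded once at the end: four significant digits.
Convert: Hardness H = 187.8 HV × 9.807 MPa/HV = 1842 MPa = 1.842e+09 Pa.
SI base units throughout: W = 6.005 N, H = 1.842e+09 Pa, K = 3.479e-04.
Worn volume V = K·W·L/H = 3.479e-04 · 6.005 · 1.023 / 1.842e+09 = 1.160e-12 m³.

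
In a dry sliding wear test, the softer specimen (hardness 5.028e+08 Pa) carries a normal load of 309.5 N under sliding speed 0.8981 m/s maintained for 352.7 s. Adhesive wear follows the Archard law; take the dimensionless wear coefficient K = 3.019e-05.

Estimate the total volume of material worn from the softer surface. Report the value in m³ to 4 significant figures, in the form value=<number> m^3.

value=5.887e-09 m^3

Every step carries full float precision — intermediates are displayed rounded, and a lone final rounding, at four significant digits.
Distance covered L = v·t = 0.8981 m/s × 352.7 s = 316.8 m.
In SI base units, W = 309.5 N, H = 5.028e+08 Pa, K = 3.019e-05.
Wear volume V = K·W·L/H = 3.019e-05 · 309.5 · 316.8 / 5.028e+08 = 5.887e-09 m³.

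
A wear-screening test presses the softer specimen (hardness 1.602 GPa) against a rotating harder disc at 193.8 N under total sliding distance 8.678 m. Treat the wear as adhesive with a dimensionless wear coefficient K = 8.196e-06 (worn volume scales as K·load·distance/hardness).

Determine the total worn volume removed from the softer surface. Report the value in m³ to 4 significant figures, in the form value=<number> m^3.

value=8.604e-12 m^3

The intermediates are shown rounded — all arithmetic runs at full precision — rounded just once, at four significant figures.
Hardness H = 1.602 GPa = 1.602e+09 Pa.
As SI base values: W = 193.8 N, H = 1.602e+09 Pa, K = 8.196e-06.
Apply Archard: V = K·W·L/H = 8.196e-06 · 193.8 · 8.678 / 1.602e+09 = 8.604e-12 m³.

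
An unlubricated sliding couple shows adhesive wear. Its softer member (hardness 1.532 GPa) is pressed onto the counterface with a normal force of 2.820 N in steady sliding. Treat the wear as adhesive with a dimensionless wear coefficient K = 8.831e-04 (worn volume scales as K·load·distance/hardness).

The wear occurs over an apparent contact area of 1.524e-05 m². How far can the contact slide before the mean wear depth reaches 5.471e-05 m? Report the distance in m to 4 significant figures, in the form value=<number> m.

value=512.9 m

Quoted intermediates are rounded, and the computation keeps full precision. Rounded once at the end: 4 significant figures.
Convert: Hardness H = 1.532 GPa = 1.532e+09 Pa.
As SI base values: W = 2.820 N, H = 1.532e+09 Pa, K = 8.831e-04.
Permissible volume V_lim = h_lim·A = 5.471e-05 · 1.524e-05 = 8.338e-10 m³.
Inverting, life L = V_lim·H/(K·W) = 8.338e-10 · 1.532e+09 / (8.831e-04 · 2.820) = 512.9 m.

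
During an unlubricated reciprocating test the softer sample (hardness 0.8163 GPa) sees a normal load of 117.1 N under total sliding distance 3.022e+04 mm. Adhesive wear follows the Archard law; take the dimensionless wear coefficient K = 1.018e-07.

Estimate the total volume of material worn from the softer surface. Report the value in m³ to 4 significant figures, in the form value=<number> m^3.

All arithmetic maintains exact precision, and intermediate values are printed rounded — one last rounding, at 4 significant digits.
Total distance L = 3.022e+04 mm = 30.22 m.
Hardness H = 0.8163 GPa = 8.163e+08 Pa.
Expressed in SI base units: W = 117.1 N, H = 8.163e+08 Pa, K = 1.018e-07.
Worn volume V = K·W·L/H = 1.018e-07 · 117.1 · 30.22 / 8.163e+08 = 4.413e-13 m³.

value=4.413e-13 m^3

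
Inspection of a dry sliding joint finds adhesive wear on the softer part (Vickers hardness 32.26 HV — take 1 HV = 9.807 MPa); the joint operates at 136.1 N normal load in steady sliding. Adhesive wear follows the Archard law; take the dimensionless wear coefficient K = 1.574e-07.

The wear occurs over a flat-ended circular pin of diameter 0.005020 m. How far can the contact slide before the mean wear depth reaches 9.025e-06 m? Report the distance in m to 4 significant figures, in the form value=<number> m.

value=2638 m

The intermediates are displayed rounded. The algebra holds full float precision. Rounded once at the end, at 4 significant digits.
Hardness H = 32.26 HV × 9.807 MPa/HV = 316.4 MPa = 3.164e+08 Pa.
Contact area A = π·d²/4 = π·(0.005020 m)²/4 = 1.979e-05 m².
Collected in SI base units: W = 136.1 N, H = 3.164e+08 Pa, K = 1.574e-07.
Wearable volume V_lim = h_lim·A = 9.025e-06 · 1.979e-05 = 1.786e-10 m³.
Life L = V_lim·H/(K·W) = 1.786e-10 · 3.164e+08 / (1.574e-07 · 136.1) = 2638 m.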